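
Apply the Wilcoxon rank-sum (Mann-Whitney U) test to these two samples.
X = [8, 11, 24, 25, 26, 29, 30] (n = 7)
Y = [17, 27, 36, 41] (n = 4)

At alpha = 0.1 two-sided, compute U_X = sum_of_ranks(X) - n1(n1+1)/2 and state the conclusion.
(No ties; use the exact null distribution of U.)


Step 1: Combine and sort all 11 observations; assign midranks.
sorted (value, group): (8,X), (11,X), (17,Y), (24,X), (25,X), (26,X), (27,Y), (29,X), (30,X), (36,Y), (41,Y)
ranks: 8->1, 11->2, 17->3, 24->4, 25->5, 26->6, 27->7, 29->8, 30->9, 36->10, 41->11
Step 2: Rank sum for X: R1 = 1 + 2 + 4 + 5 + 6 + 8 + 9 = 35.
Step 3: U_X = R1 - n1(n1+1)/2 = 35 - 7*8/2 = 35 - 28 = 7.
       U_Y = n1*n2 - U_X = 28 - 7 = 21.
Step 4: No ties, so the exact null distribution of U (based on enumerating the C(11,7) = 330 equally likely rank assignments) gives the two-sided p-value.
Step 5: p-value = 0.230303; compare to alpha = 0.1. fail to reject H0.

U_X = 7, p = 0.230303, fail to reject H0 at alpha = 0.1.


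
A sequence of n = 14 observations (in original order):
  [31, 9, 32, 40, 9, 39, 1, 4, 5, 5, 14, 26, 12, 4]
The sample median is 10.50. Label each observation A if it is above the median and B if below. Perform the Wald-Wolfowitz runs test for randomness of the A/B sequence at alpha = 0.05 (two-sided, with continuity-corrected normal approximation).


Step 1: Compute median = 10.50; label A = above, B = below.
Labels in order: ABAABABBBBAAAB  (n_A = 7, n_B = 7)
Step 2: Count runs R = 8.
Step 3: Under H0 (random ordering), E[R] = 2*n_A*n_B/(n_A+n_B) + 1 = 2*7*7/14 + 1 = 8.0000.
        Var[R] = 2*n_A*n_B*(2*n_A*n_B - n_A - n_B) / ((n_A+n_B)^2 * (n_A+n_B-1)) = 8232/2548 = 3.2308.
        SD[R] = 1.7974.
Step 4: R = E[R], so z = 0 with no continuity correction.
Step 5: Two-sided p-value via normal approximation = 2*(1 - Phi(|z|)) = 1.000000.
Step 6: alpha = 0.05. fail to reject H0.

R = 8, z = 0.0000, p = 1.000000, fail to reject H0.


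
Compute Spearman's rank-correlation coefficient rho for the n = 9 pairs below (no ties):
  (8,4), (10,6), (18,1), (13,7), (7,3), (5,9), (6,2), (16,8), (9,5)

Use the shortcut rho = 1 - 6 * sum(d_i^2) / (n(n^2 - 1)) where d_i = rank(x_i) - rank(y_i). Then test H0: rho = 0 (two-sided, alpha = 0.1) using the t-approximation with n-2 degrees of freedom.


Step 1: Rank x and y separately (midranks; no ties here).
rank(x): 8->4, 10->6, 18->9, 13->7, 7->3, 5->1, 6->2, 16->8, 9->5
rank(y): 4->4, 6->6, 1->1, 7->7, 3->3, 9->9, 2->2, 8->8, 5->5
Step 2: d_i = R_x(i) - R_y(i); compute d_i^2.
  (4-4)^2=0, (6-6)^2=0, (9-1)^2=64, (7-7)^2=0, (3-3)^2=0, (1-9)^2=64, (2-2)^2=0, (8-8)^2=0, (5-5)^2=0
sum(d^2) = 128.
Step 3: rho = 1 - 6*128 / (9*(9^2 - 1)) = 1 - 768/720 = -0.066667.
Step 4: Under H0, t = rho * sqrt((n-2)/(1-rho^2)) = -0.1768 ~ t(7).
Step 5: Two-sided p-value from the t-distribution with 7 df = 0.864690.
Step 6: alpha = 0.1. fail to reject H0.

rho = -0.0667, p = 0.864690, fail to reject H0 at alpha = 0.1.


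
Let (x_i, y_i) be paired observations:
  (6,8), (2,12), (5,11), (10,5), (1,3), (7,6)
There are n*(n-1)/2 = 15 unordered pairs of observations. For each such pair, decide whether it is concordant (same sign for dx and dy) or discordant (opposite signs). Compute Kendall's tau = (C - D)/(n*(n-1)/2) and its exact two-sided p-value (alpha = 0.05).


Step 1: Enumerate the 15 unordered pairs (i,j) with i<j and classify each by sign(x_j-x_i) * sign(y_j-y_i).
  (1,2):dx=-4,dy=+4->D; (1,3):dx=-1,dy=+3->D; (1,4):dx=+4,dy=-3->D; (1,5):dx=-5,dy=-5->C
  (1,6):dx=+1,dy=-2->D; (2,3):dx=+3,dy=-1->D; (2,4):dx=+8,dy=-7->D; (2,5):dx=-1,dy=-9->C
  (2,6):dx=+5,dy=-6->D; (3,4):dx=+5,dy=-6->D; (3,5):dx=-4,dy=-8->C; (3,6):dx=+2,dy=-5->D
  (4,5):dx=-9,dy=-2->C; (4,6):dx=-3,dy=+1->D; (5,6):dx=+6,dy=+3->C
Step 2: C = 5, D = 10, total pairs = 15.
Step 3: tau = (C - D)/(n(n-1)/2) = (5 - 10)/15 = -0.333333.
Step 4: Exact two-sided p-value (enumerate n! = 720 permutations of y under H0): p = 0.469444.
Step 5: alpha = 0.05. fail to reject H0.

tau_b = -0.3333 (C=5, D=10), p = 0.469444, fail to reject H0.


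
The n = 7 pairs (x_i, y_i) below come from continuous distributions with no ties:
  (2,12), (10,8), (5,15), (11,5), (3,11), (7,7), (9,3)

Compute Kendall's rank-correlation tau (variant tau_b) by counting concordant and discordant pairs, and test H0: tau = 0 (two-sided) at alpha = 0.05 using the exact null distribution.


Step 1: Enumerate the 21 unordered pairs (i,j) with i<j and classify each by sign(x_j-x_i) * sign(y_j-y_i).
  (1,2):dx=+8,dy=-4->D; (1,3):dx=+3,dy=+3->C; (1,4):dx=+9,dy=-7->D; (1,5):dx=+1,dy=-1->D
  (1,6):dx=+5,dy=-5->D; (1,7):dx=+7,dy=-9->D; (2,3):dx=-5,dy=+7->D; (2,4):dx=+1,dy=-3->D
  (2,5):dx=-7,dy=+3->D; (2,6):dx=-3,dy=-1->C; (2,7):dx=-1,dy=-5->C; (3,4):dx=+6,dy=-10->D
  (3,5):dx=-2,dy=-4->C; (3,6):dx=+2,dy=-8->D; (3,7):dx=+4,dy=-12->D; (4,5):dx=-8,dy=+6->D
  (4,6):dx=-4,dy=+2->D; (4,7):dx=-2,dy=-2->C; (5,6):dx=+4,dy=-4->D; (5,7):dx=+6,dy=-8->D
  (6,7):dx=+2,dy=-4->D
Step 2: C = 5, D = 16, total pairs = 21.
Step 3: tau = (C - D)/(n(n-1)/2) = (5 - 16)/21 = -0.523810.
Step 4: Exact two-sided p-value (enumerate n! = 5040 permutations of y under H0): p = 0.136111.
Step 5: alpha = 0.05. fail to reject H0.

tau_b = -0.5238 (C=5, D=16), p = 0.136111, fail to reject H0.


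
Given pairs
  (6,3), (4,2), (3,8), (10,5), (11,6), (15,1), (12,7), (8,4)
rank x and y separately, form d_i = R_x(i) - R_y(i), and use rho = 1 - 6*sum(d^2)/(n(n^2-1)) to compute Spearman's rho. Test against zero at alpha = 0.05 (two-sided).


Step 1: Rank x and y separately (midranks; no ties here).
rank(x): 6->3, 4->2, 3->1, 10->5, 11->6, 15->8, 12->7, 8->4
rank(y): 3->3, 2->2, 8->8, 5->5, 6->6, 1->1, 7->7, 4->4
Step 2: d_i = R_x(i) - R_y(i); compute d_i^2.
  (3-3)^2=0, (2-2)^2=0, (1-8)^2=49, (5-5)^2=0, (6-6)^2=0, (8-1)^2=49, (7-7)^2=0, (4-4)^2=0
sum(d^2) = 98.
Step 3: rho = 1 - 6*98 / (8*(8^2 - 1)) = 1 - 588/504 = -0.166667.
Step 4: Under H0, t = rho * sqrt((n-2)/(1-rho^2)) = -0.4140 ~ t(6).
Step 5: Two-sided p-value from the t-distribution with 6 df = 0.693239.
Step 6: alpha = 0.05. fail to reject H0.

rho = -0.1667, p = 0.693239, fail to reject H0 at alpha = 0.05.


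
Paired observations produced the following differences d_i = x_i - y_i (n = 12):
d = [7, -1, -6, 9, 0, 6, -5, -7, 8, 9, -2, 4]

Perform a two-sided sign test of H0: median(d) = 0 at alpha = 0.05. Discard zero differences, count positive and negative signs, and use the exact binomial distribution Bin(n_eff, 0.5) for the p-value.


Step 1: Discard zero differences. Original n = 12; n_eff = number of nonzero differences = 11.
Nonzero differences (with sign): +7, -1, -6, +9, +6, -5, -7, +8, +9, -2, +4
Step 2: Count signs: positive = 6, negative = 5.
Step 3: Under H0: P(positive) = 0.5, so the number of positives S ~ Bin(11, 0.5).
Step 4: Two-sided exact p-value = sum of Bin(11,0.5) probabilities at or below the observed probability = 1.000000.
Step 5: alpha = 0.05. fail to reject H0.

n_eff = 11, pos = 6, neg = 5, p = 1.000000, fail to reject H0.


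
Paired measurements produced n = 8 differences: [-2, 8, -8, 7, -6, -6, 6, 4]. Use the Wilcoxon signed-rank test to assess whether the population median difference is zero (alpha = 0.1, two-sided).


Step 1: Drop any zero differences (none here) and take |d_i|.
|d| = [2, 8, 8, 7, 6, 6, 6, 4]
Step 2: Midrank |d_i| (ties get averaged ranks).
ranks: |2|->1, |8|->7.5, |8|->7.5, |7|->6, |6|->4, |6|->4, |6|->4, |4|->2
Step 3: Attach original signs; sum ranks with positive sign and with negative sign.
W+ = 7.5 + 6 + 4 + 2 = 19.5
W- = 1 + 7.5 + 4 + 4 = 16.5
(Check: W+ + W- = 36 should equal n(n+1)/2 = 36.)
Step 4: Test statistic W = min(W+, W-) = 16.5.
Step 5: Ties in |d|, so use the tie-corrected normal approximation.
        E[W] = n(n+1)/4 = 8*9/4 = 18.
        Tie groups: |d|=6 (t=3), |d|=8 (t=2); sum(t^3 - t) = 30.
        Var[W] = n(n+1)(2n+1)/24 - sum(t^3-t)/48 = 1224/24 - 30/48 = 50.375.
        z = (W - E[W]) / sqrt(Var[W]) = (16.5 - 18) / 7.0975 = -0.2113.
        Two-sided p = 2*Phi(z) = 0.832621.
Step 6: alpha = 0.1. fail to reject H0.

W+ = 19.5, W- = 16.5, W = min = 16.5, p = 0.832621, fail to reject H0.


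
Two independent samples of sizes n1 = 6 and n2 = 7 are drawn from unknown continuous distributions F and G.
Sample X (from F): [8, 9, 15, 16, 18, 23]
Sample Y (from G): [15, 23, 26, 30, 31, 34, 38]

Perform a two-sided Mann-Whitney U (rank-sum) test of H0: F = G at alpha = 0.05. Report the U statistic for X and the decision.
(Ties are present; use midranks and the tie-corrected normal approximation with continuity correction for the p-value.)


Step 1: Combine and sort all 13 observations; assign midranks.
sorted (value, group): (8,X), (9,X), (15,X), (15,Y), (16,X), (18,X), (23,X), (23,Y), (26,Y), (30,Y), (31,Y), (34,Y), (38,Y)
ranks: 8->1, 9->2, 15->3.5, 15->3.5, 16->5, 18->6, 23->7.5, 23->7.5, 26->9, 30->10, 31->11, 34->12, 38->13
Step 2: Rank sum for X: R1 = 1 + 2 + 3.5 + 5 + 6 + 7.5 = 25.
Step 3: U_X = R1 - n1(n1+1)/2 = 25 - 6*7/2 = 25 - 21 = 4.
       U_Y = n1*n2 - U_X = 42 - 4 = 38.
Step 4: Ties are present, so use the tie-corrected normal approximation (with continuity correction) for the p-value.
Step 5: p-value = 0.018096; compare to alpha = 0.05. reject H0.

U_X = 4, p = 0.018096, reject H0 at alpha = 0.05.


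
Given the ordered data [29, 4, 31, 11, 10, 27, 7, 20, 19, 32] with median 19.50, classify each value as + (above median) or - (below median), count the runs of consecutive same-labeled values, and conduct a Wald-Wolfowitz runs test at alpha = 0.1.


Step 1: Compute median = 19.50; label A = above, B = below.
Labels in order: ABABBABABA  (n_A = 5, n_B = 5)
Step 2: Count runs R = 9.
Step 3: Under H0 (random ordering), E[R] = 2*n_A*n_B/(n_A+n_B) + 1 = 2*5*5/10 + 1 = 6.0000.
        Var[R] = 2*n_A*n_B*(2*n_A*n_B - n_A - n_B) / ((n_A+n_B)^2 * (n_A+n_B-1)) = 2000/900 = 2.2222.
        SD[R] = 1.4907.
Step 4: Continuity-corrected z = (R - 0.5 - E[R]) / SD[R] = (9 - 0.5 - 6.0000) / 1.4907 = 1.6771.
Step 5: Two-sided p-value via normal approximation = 2*(1 - Phi(|z|)) = 0.093533.
Step 6: alpha = 0.1. reject H0.

R = 9, z = 1.6771, p = 0.093533, reject H0.


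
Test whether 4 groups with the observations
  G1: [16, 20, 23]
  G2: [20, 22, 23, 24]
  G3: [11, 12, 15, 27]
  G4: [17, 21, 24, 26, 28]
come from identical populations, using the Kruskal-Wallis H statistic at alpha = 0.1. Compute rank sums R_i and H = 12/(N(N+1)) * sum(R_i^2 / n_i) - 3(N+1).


Step 1: Combine all N = 16 observations and assign midranks.
sorted (value, group, rank): (11,G3,1), (12,G3,2), (15,G3,3), (16,G1,4), (17,G4,5), (20,G1,6.5), (20,G2,6.5), (21,G4,8), (22,G2,9), (23,G1,10.5), (23,G2,10.5), (24,G2,12.5), (24,G4,12.5), (26,G4,14), (27,G3,15), (28,G4,16)
Step 2: Sum ranks within each group.
R_1 = 21 (n_1 = 3)
R_2 = 38.5 (n_2 = 4)
R_3 = 21 (n_3 = 4)
R_4 = 55.5 (n_4 = 5)
Step 3: H = 12/(N(N+1)) * sum(R_i^2/n_i) - 3(N+1)
     = 12/(16*17) * (21^2/3 + 38.5^2/4 + 21^2/4 + 55.5^2/5) - 3*17
     = 0.044118 * 1243.86 - 51
     = 3.876287.
Step 4: Ties present; correction factor C = 1 - 18/(16^3 - 16) = 0.995588. Corrected H = 3.876287 / 0.995588 = 3.893464.
Step 5: Under H0, H ~ chi^2(3); p-value = 0.273200.
Step 6: alpha = 0.1. fail to reject H0.

H = 3.8935, df = 3, p = 0.273200, fail to reject H0.


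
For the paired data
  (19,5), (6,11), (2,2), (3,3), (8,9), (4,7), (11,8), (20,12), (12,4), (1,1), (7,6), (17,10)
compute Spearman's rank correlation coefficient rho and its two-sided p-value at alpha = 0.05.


Step 1: Rank x and y separately (midranks; no ties here).
rank(x): 19->11, 6->5, 2->2, 3->3, 8->7, 4->4, 11->8, 20->12, 12->9, 1->1, 7->6, 17->10
rank(y): 5->5, 11->11, 2->2, 3->3, 9->9, 7->7, 8->8, 12->12, 4->4, 1->1, 6->6, 10->10
Step 2: d_i = R_x(i) - R_y(i); compute d_i^2.
  (11-5)^2=36, (5-11)^2=36, (2-2)^2=0, (3-3)^2=0, (7-9)^2=4, (4-7)^2=9, (8-8)^2=0, (12-12)^2=0, (9-4)^2=25, (1-1)^2=0, (6-6)^2=0, (10-10)^2=0
sum(d^2) = 110.
Step 3: rho = 1 - 6*110 / (12*(12^2 - 1)) = 1 - 660/1716 = 0.615385.
Step 4: Under H0, t = rho * sqrt((n-2)/(1-rho^2)) = 2.4689 ~ t(10).
Step 5: Two-sided p-value from the t-distribution with 10 df = 0.033170.
Step 6: alpha = 0.05. reject H0.

rho = 0.6154, p = 0.033170, reject H0 at alpha = 0.05.


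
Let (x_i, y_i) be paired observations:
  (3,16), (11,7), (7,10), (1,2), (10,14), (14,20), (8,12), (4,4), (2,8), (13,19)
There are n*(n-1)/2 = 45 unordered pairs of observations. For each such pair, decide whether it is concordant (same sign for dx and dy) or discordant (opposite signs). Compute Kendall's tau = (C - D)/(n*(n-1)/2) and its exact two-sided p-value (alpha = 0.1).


Step 1: Enumerate the 45 unordered pairs (i,j) with i<j and classify each by sign(x_j-x_i) * sign(y_j-y_i).
  (1,2):dx=+8,dy=-9->D; (1,3):dx=+4,dy=-6->D; (1,4):dx=-2,dy=-14->C; (1,5):dx=+7,dy=-2->D
  (1,6):dx=+11,dy=+4->C; (1,7):dx=+5,dy=-4->D; (1,8):dx=+1,dy=-12->D; (1,9):dx=-1,dy=-8->C
  (1,10):dx=+10,dy=+3->C; (2,3):dx=-4,dy=+3->D; (2,4):dx=-10,dy=-5->C; (2,5):dx=-1,dy=+7->D
  (2,6):dx=+3,dy=+13->C; (2,7):dx=-3,dy=+5->D; (2,8):dx=-7,dy=-3->C; (2,9):dx=-9,dy=+1->D
  (2,10):dx=+2,dy=+12->C; (3,4):dx=-6,dy=-8->C; (3,5):dx=+3,dy=+4->C; (3,6):dx=+7,dy=+10->C
  (3,7):dx=+1,dy=+2->C; (3,8):dx=-3,dy=-6->C; (3,9):dx=-5,dy=-2->C; (3,10):dx=+6,dy=+9->C
  (4,5):dx=+9,dy=+12->C; (4,6):dx=+13,dy=+18->C; (4,7):dx=+7,dy=+10->C; (4,8):dx=+3,dy=+2->C
  (4,9):dx=+1,dy=+6->C; (4,10):dx=+12,dy=+17->C; (5,6):dx=+4,dy=+6->C; (5,7):dx=-2,dy=-2->C
  (5,8):dx=-6,dy=-10->C; (5,9):dx=-8,dy=-6->C; (5,10):dx=+3,dy=+5->C; (6,7):dx=-6,dy=-8->C
  (6,8):dx=-10,dy=-16->C; (6,9):dx=-12,dy=-12->C; (6,10):dx=-1,dy=-1->C; (7,8):dx=-4,dy=-8->C
  (7,9):dx=-6,dy=-4->C; (7,10):dx=+5,dy=+7->C; (8,9):dx=-2,dy=+4->D; (8,10):dx=+9,dy=+15->C
  (9,10):dx=+11,dy=+11->C
Step 2: C = 35, D = 10, total pairs = 45.
Step 3: tau = (C - D)/(n(n-1)/2) = (35 - 10)/45 = 0.555556.
Step 4: Exact two-sided p-value (enumerate n! = 3628800 permutations of y under H0): p = 0.028609.
Step 5: alpha = 0.1. reject H0.

tau_b = 0.5556 (C=35, D=10), p = 0.028609, reject H0.


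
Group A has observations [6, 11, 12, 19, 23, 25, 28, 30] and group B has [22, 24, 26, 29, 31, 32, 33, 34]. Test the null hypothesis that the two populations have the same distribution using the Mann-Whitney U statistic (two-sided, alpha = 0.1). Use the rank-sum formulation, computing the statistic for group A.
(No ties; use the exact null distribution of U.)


Step 1: Combine and sort all 16 observations; assign midranks.
sorted (value, group): (6,X), (11,X), (12,X), (19,X), (22,Y), (23,X), (24,Y), (25,X), (26,Y), (28,X), (29,Y), (30,X), (31,Y), (32,Y), (33,Y), (34,Y)
ranks: 6->1, 11->2, 12->3, 19->4, 22->5, 23->6, 24->7, 25->8, 26->9, 28->10, 29->11, 30->12, 31->13, 32->14, 33->15, 34->16
Step 2: Rank sum for X: R1 = 1 + 2 + 3 + 4 + 6 + 8 + 10 + 12 = 46.
Step 3: U_X = R1 - n1(n1+1)/2 = 46 - 8*9/2 = 46 - 36 = 10.
       U_Y = n1*n2 - U_X = 64 - 10 = 54.
Step 4: No ties, so the exact null distribution of U (based on enumerating the C(16,8) = 12870 equally likely rank assignments) gives the two-sided p-value.
Step 5: p-value = 0.020668; compare to alpha = 0.1. reject H0.

U_X = 10, p = 0.020668, reject H0 at alpha = 0.1.


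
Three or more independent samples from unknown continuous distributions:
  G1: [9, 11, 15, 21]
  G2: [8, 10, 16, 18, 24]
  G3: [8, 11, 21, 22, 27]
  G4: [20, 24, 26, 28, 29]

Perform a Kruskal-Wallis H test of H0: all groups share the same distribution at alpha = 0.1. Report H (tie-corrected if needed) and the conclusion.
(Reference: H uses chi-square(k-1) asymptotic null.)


Step 1: Combine all N = 19 observations and assign midranks.
sorted (value, group, rank): (8,G2,1.5), (8,G3,1.5), (9,G1,3), (10,G2,4), (11,G1,5.5), (11,G3,5.5), (15,G1,7), (16,G2,8), (18,G2,9), (20,G4,10), (21,G1,11.5), (21,G3,11.5), (22,G3,13), (24,G2,14.5), (24,G4,14.5), (26,G4,16), (27,G3,17), (28,G4,18), (29,G4,19)
Step 2: Sum ranks within each group.
R_1 = 27 (n_1 = 4)
R_2 = 37 (n_2 = 5)
R_3 = 48.5 (n_3 = 5)
R_4 = 77.5 (n_4 = 5)
Step 3: H = 12/(N(N+1)) * sum(R_i^2/n_i) - 3(N+1)
     = 12/(19*20) * (27^2/4 + 37^2/5 + 48.5^2/5 + 77.5^2/5) - 3*20
     = 0.031579 * 2127.75 - 60
     = 7.192105.
Step 4: Ties present; correction factor C = 1 - 24/(19^3 - 19) = 0.996491. Corrected H = 7.192105 / 0.996491 = 7.217430.
Step 5: Under H0, H ~ chi^2(3); p-value = 0.065281.
Step 6: alpha = 0.1. reject H0.

H = 7.2174, df = 3, p = 0.065281, reject H0.


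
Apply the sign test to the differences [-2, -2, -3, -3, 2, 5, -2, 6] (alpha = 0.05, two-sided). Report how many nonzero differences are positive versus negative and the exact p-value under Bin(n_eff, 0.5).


Step 1: Discard zero differences. Original n = 8; n_eff = number of nonzero differences = 8.
Nonzero differences (with sign): -2, -2, -3, -3, +2, +5, -2, +6
Step 2: Count signs: positive = 3, negative = 5.
Step 3: Under H0: P(positive) = 0.5, so the number of positives S ~ Bin(8, 0.5).
Step 4: Two-sided exact p-value = sum of Bin(8,0.5) probabilities at or below the observed probability = 0.726562.
Step 5: alpha = 0.05. fail to reject H0.

n_eff = 8, pos = 3, neg = 5, p = 0.726562, fail to reject H0.


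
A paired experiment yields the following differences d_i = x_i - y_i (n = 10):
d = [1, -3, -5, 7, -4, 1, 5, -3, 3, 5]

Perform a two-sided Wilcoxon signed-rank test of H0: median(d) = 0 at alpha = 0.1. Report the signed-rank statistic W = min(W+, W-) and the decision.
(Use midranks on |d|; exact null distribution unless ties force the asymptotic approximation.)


Step 1: Drop any zero differences (none here) and take |d_i|.
|d| = [1, 3, 5, 7, 4, 1, 5, 3, 3, 5]
Step 2: Midrank |d_i| (ties get averaged ranks).
ranks: |1|->1.5, |3|->4, |5|->8, |7|->10, |4|->6, |1|->1.5, |5|->8, |3|->4, |3|->4, |5|->8
Step 3: Attach original signs; sum ranks with positive sign and with negative sign.
W+ = 1.5 + 10 + 1.5 + 8 + 4 + 8 = 33
W- = 4 + 8 + 6 + 4 = 22
(Check: W+ + W- = 55 should equal n(n+1)/2 = 55.)
Step 4: Test statistic W = min(W+, W-) = 22.
Step 5: Ties in |d|, so use the tie-corrected normal approximation.
        E[W] = n(n+1)/4 = 10*11/4 = 27.5.
        Tie groups: |d|=1 (t=2), |d|=3 (t=3), |d|=5 (t=3); sum(t^3 - t) = 54.
        Var[W] = n(n+1)(2n+1)/24 - sum(t^3-t)/48 = 2310/24 - 54/48 = 95.125.
        z = (W - E[W]) / sqrt(Var[W]) = (22 - 27.5) / 9.7532 = -0.5639.
        Two-sided p = 2*Phi(z) = 0.572810.
Step 6: alpha = 0.1. fail to reject H0.

W+ = 33, W- = 22, W = min = 22, p = 0.572810, fail to reject H0.


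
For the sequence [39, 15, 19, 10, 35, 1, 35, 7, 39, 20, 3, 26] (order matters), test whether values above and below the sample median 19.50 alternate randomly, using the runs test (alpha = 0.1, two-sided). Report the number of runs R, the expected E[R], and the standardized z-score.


Step 1: Compute median = 19.50; label A = above, B = below.
Labels in order: ABBBABABAABA  (n_A = 6, n_B = 6)
Step 2: Count runs R = 9.
Step 3: Under H0 (random ordering), E[R] = 2*n_A*n_B/(n_A+n_B) + 1 = 2*6*6/12 + 1 = 7.0000.
        Var[R] = 2*n_A*n_B*(2*n_A*n_B - n_A - n_B) / ((n_A+n_B)^2 * (n_A+n_B-1)) = 4320/1584 = 2.7273.
        SD[R] = 1.6514.
Step 4: Continuity-corrected z = (R - 0.5 - E[R]) / SD[R] = (9 - 0.5 - 7.0000) / 1.6514 = 0.9083.
Step 5: Two-sided p-value via normal approximation = 2*(1 - Phi(|z|)) = 0.363722.
Step 6: alpha = 0.1. fail to reject H0.

R = 9, z = 0.9083, p = 0.363722, fail to reject H0.


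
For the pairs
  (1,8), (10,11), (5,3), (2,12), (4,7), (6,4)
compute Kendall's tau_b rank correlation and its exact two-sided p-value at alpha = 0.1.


Step 1: Enumerate the 15 unordered pairs (i,j) with i<j and classify each by sign(x_j-x_i) * sign(y_j-y_i).
  (1,2):dx=+9,dy=+3->C; (1,3):dx=+4,dy=-5->D; (1,4):dx=+1,dy=+4->C; (1,5):dx=+3,dy=-1->D
  (1,6):dx=+5,dy=-4->D; (2,3):dx=-5,dy=-8->C; (2,4):dx=-8,dy=+1->D; (2,5):dx=-6,dy=-4->C
  (2,6):dx=-4,dy=-7->C; (3,4):dx=-3,dy=+9->D; (3,5):dx=-1,dy=+4->D; (3,6):dx=+1,dy=+1->C
  (4,5):dx=+2,dy=-5->D; (4,6):dx=+4,dy=-8->D; (5,6):dx=+2,dy=-3->D
Step 2: C = 6, D = 9, total pairs = 15.
Step 3: tau = (C - D)/(n(n-1)/2) = (6 - 9)/15 = -0.200000.
Step 4: Exact two-sided p-value (enumerate n! = 720 permutations of y under H0): p = 0.719444.
Step 5: alpha = 0.1. fail to reject H0.

tau_b = -0.2000 (C=6, D=9), p = 0.719444, fail to reject H0.


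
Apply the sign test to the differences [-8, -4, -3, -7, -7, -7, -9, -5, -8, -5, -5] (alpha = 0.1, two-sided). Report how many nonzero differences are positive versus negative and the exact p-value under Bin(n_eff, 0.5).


Step 1: Discard zero differences. Original n = 11; n_eff = number of nonzero differences = 11.
Nonzero differences (with sign): -8, -4, -3, -7, -7, -7, -9, -5, -8, -5, -5
Step 2: Count signs: positive = 0, negative = 11.
Step 3: Under H0: P(positive) = 0.5, so the number of positives S ~ Bin(11, 0.5).
Step 4: Two-sided exact p-value = sum of Bin(11,0.5) probabilities at or below the observed probability = 0.000977.
Step 5: alpha = 0.1. reject H0.

n_eff = 11, pos = 0, neg = 11, p = 0.000977, reject H0.


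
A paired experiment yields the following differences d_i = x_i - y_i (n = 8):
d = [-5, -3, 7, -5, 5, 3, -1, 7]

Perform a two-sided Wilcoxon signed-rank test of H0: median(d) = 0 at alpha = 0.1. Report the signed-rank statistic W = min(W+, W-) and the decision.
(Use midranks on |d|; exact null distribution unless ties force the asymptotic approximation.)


Step 1: Drop any zero differences (none here) and take |d_i|.
|d| = [5, 3, 7, 5, 5, 3, 1, 7]
Step 2: Midrank |d_i| (ties get averaged ranks).
ranks: |5|->5, |3|->2.5, |7|->7.5, |5|->5, |5|->5, |3|->2.5, |1|->1, |7|->7.5
Step 3: Attach original signs; sum ranks with positive sign and with negative sign.
W+ = 7.5 + 5 + 2.5 + 7.5 = 22.5
W- = 5 + 2.5 + 5 + 1 = 13.5
(Check: W+ + W- = 36 should equal n(n+1)/2 = 36.)
Step 4: Test statistic W = min(W+, W-) = 13.5.
Step 5: Ties in |d|, so use the tie-corrected normal approximation.
        E[W] = n(n+1)/4 = 8*9/4 = 18.
        Tie groups: |d|=3 (t=2), |d|=5 (t=3), |d|=7 (t=2); sum(t^3 - t) = 36.
        Var[W] = n(n+1)(2n+1)/24 - sum(t^3-t)/48 = 1224/24 - 36/48 = 50.25.
        z = (W - E[W]) / sqrt(Var[W]) = (13.5 - 18) / 7.0887 = -0.6348.
        Two-sided p = 2*Phi(z) = 0.525552.
Step 6: alpha = 0.1. fail to reject H0.

W+ = 22.5, W- = 13.5, W = min = 13.5, p = 0.525552, fail to reject H0.


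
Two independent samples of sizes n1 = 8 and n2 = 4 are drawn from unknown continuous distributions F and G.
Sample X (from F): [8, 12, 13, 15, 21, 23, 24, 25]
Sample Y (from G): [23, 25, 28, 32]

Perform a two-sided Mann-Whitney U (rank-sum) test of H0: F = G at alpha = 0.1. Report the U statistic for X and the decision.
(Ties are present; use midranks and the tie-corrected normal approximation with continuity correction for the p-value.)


Step 1: Combine and sort all 12 observations; assign midranks.
sorted (value, group): (8,X), (12,X), (13,X), (15,X), (21,X), (23,X), (23,Y), (24,X), (25,X), (25,Y), (28,Y), (32,Y)
ranks: 8->1, 12->2, 13->3, 15->4, 21->5, 23->6.5, 23->6.5, 24->8, 25->9.5, 25->9.5, 28->11, 32->12
Step 2: Rank sum for X: R1 = 1 + 2 + 3 + 4 + 5 + 6.5 + 8 + 9.5 = 39.
Step 3: U_X = R1 - n1(n1+1)/2 = 39 - 8*9/2 = 39 - 36 = 3.
       U_Y = n1*n2 - U_X = 32 - 3 = 29.
Step 4: Ties are present, so use the tie-corrected normal approximation (with continuity correction) for the p-value.
Step 5: p-value = 0.033132; compare to alpha = 0.1. reject H0.

U_X = 3, p = 0.033132, reject H0 at alpha = 0.1.


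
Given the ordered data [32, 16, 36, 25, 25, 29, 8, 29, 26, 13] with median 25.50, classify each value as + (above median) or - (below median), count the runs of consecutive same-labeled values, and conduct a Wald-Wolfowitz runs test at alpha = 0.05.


Step 1: Compute median = 25.50; label A = above, B = below.
Labels in order: ABABBABAAB  (n_A = 5, n_B = 5)
Step 2: Count runs R = 8.
Step 3: Under H0 (random ordering), E[R] = 2*n_A*n_B/(n_A+n_B) + 1 = 2*5*5/10 + 1 = 6.0000.
        Var[R] = 2*n_A*n_B*(2*n_A*n_B - n_A - n_B) / ((n_A+n_B)^2 * (n_A+n_B-1)) = 2000/900 = 2.2222.
        SD[R] = 1.4907.
Step 4: Continuity-corrected z = (R - 0.5 - E[R]) / SD[R] = (8 - 0.5 - 6.0000) / 1.4907 = 1.0062.
Step 5: Two-sided p-value via normal approximation = 2*(1 - Phi(|z|)) = 0.314305.
Step 6: alpha = 0.05. fail to reject H0.

R = 8, z = 1.0062, p = 0.314305, fail to reject H0.


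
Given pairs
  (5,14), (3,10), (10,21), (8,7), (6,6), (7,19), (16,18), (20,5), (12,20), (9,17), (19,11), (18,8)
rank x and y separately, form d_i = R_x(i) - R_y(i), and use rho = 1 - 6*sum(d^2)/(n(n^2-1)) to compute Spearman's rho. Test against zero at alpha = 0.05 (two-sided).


Step 1: Rank x and y separately (midranks; no ties here).
rank(x): 5->2, 3->1, 10->7, 8->5, 6->3, 7->4, 16->9, 20->12, 12->8, 9->6, 19->11, 18->10
rank(y): 14->7, 10->5, 21->12, 7->3, 6->2, 19->10, 18->9, 5->1, 20->11, 17->8, 11->6, 8->4
Step 2: d_i = R_x(i) - R_y(i); compute d_i^2.
  (2-7)^2=25, (1-5)^2=16, (7-12)^2=25, (5-3)^2=4, (3-2)^2=1, (4-10)^2=36, (9-9)^2=0, (12-1)^2=121, (8-11)^2=9, (6-8)^2=4, (11-6)^2=25, (10-4)^2=36
sum(d^2) = 302.
Step 3: rho = 1 - 6*302 / (12*(12^2 - 1)) = 1 - 1812/1716 = -0.055944.
Step 4: Under H0, t = rho * sqrt((n-2)/(1-rho^2)) = -0.1772 ~ t(10).
Step 5: Two-sided p-value from the t-distribution with 10 df = 0.862898.
Step 6: alpha = 0.05. fail to reject H0.

rho = -0.0559, p = 0.862898, fail to reject H0 at alpha = 0.05.


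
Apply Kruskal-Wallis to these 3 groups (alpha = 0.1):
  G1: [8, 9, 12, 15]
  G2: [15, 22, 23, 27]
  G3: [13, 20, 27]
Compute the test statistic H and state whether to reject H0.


Step 1: Combine all N = 11 observations and assign midranks.
sorted (value, group, rank): (8,G1,1), (9,G1,2), (12,G1,3), (13,G3,4), (15,G1,5.5), (15,G2,5.5), (20,G3,7), (22,G2,8), (23,G2,9), (27,G2,10.5), (27,G3,10.5)
Step 2: Sum ranks within each group.
R_1 = 11.5 (n_1 = 4)
R_2 = 33 (n_2 = 4)
R_3 = 21.5 (n_3 = 3)
Step 3: H = 12/(N(N+1)) * sum(R_i^2/n_i) - 3(N+1)
     = 12/(11*12) * (11.5^2/4 + 33^2/4 + 21.5^2/3) - 3*12
     = 0.090909 * 459.396 - 36
     = 5.763258.
Step 4: Ties present; correction factor C = 1 - 12/(11^3 - 11) = 0.990909. Corrected H = 5.763258 / 0.990909 = 5.816131.
Step 5: Under H0, H ~ chi^2(2); p-value = 0.054581.
Step 6: alpha = 0.1. reject H0.

H = 5.8161, df = 2, p = 0.054581, reject H0.


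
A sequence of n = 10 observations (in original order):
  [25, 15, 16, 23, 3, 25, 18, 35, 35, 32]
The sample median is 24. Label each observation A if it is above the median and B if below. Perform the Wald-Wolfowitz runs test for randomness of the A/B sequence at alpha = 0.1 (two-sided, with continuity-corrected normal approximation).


Step 1: Compute median = 24; label A = above, B = below.
Labels in order: ABBBBABAAA  (n_A = 5, n_B = 5)
Step 2: Count runs R = 5.
Step 3: Under H0 (random ordering), E[R] = 2*n_A*n_B/(n_A+n_B) + 1 = 2*5*5/10 + 1 = 6.0000.
        Var[R] = 2*n_A*n_B*(2*n_A*n_B - n_A - n_B) / ((n_A+n_B)^2 * (n_A+n_B-1)) = 2000/900 = 2.2222.
        SD[R] = 1.4907.
Step 4: Continuity-corrected z = (R + 0.5 - E[R]) / SD[R] = (5 + 0.5 - 6.0000) / 1.4907 = -0.3354.
Step 5: Two-sided p-value via normal approximation = 2*(1 - Phi(|z|)) = 0.737316.
Step 6: alpha = 0.1. fail to reject H0.

R = 5, z = -0.3354, p = 0.737316, fail to reject H0.


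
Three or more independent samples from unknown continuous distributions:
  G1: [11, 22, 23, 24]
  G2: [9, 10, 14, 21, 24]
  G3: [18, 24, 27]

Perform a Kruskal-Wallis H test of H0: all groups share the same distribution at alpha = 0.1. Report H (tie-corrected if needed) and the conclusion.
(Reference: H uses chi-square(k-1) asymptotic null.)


Step 1: Combine all N = 12 observations and assign midranks.
sorted (value, group, rank): (9,G2,1), (10,G2,2), (11,G1,3), (14,G2,4), (18,G3,5), (21,G2,6), (22,G1,7), (23,G1,8), (24,G1,10), (24,G2,10), (24,G3,10), (27,G3,12)
Step 2: Sum ranks within each group.
R_1 = 28 (n_1 = 4)
R_2 = 23 (n_2 = 5)
R_3 = 27 (n_3 = 3)
Step 3: H = 12/(N(N+1)) * sum(R_i^2/n_i) - 3(N+1)
     = 12/(12*13) * (28^2/4 + 23^2/5 + 27^2/3) - 3*13
     = 0.076923 * 544.8 - 39
     = 2.907692.
Step 4: Ties present; correction factor C = 1 - 24/(12^3 - 12) = 0.986014. Corrected H = 2.907692 / 0.986014 = 2.948936.
Step 5: Under H0, H ~ chi^2(2); p-value = 0.228900.
Step 6: alpha = 0.1. fail to reject H0.

H = 2.9489, df = 2, p = 0.228900, fail to reject H0.


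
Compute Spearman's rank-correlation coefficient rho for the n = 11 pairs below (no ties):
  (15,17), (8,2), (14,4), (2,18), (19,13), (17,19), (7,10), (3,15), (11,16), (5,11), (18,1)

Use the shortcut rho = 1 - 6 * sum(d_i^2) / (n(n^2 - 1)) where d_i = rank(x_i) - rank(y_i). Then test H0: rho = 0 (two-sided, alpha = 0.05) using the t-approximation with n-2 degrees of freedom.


Step 1: Rank x and y separately (midranks; no ties here).
rank(x): 15->8, 8->5, 14->7, 2->1, 19->11, 17->9, 7->4, 3->2, 11->6, 5->3, 18->10
rank(y): 17->9, 2->2, 4->3, 18->10, 13->6, 19->11, 10->4, 15->7, 16->8, 11->5, 1->1
Step 2: d_i = R_x(i) - R_y(i); compute d_i^2.
  (8-9)^2=1, (5-2)^2=9, (7-3)^2=16, (1-10)^2=81, (11-6)^2=25, (9-11)^2=4, (4-4)^2=0, (2-7)^2=25, (6-8)^2=4, (3-5)^2=4, (10-1)^2=81
sum(d^2) = 250.
Step 3: rho = 1 - 6*250 / (11*(11^2 - 1)) = 1 - 1500/1320 = -0.136364.
Step 4: Under H0, t = rho * sqrt((n-2)/(1-rho^2)) = -0.4129 ~ t(9).
Step 5: Two-sided p-value from the t-distribution with 9 df = 0.689309.
Step 6: alpha = 0.05. fail to reject H0.

rho = -0.1364, p = 0.689309, fail to reject H0 at alpha = 0.05.


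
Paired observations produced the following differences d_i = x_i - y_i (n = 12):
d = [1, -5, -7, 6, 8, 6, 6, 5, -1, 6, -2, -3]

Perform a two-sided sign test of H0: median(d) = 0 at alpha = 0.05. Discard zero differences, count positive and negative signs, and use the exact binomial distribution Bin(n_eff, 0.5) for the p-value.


Step 1: Discard zero differences. Original n = 12; n_eff = number of nonzero differences = 12.
Nonzero differences (with sign): +1, -5, -7, +6, +8, +6, +6, +5, -1, +6, -2, -3
Step 2: Count signs: positive = 7, negative = 5.
Step 3: Under H0: P(positive) = 0.5, so the number of positives S ~ Bin(12, 0.5).
Step 4: Two-sided exact p-value = sum of Bin(12,0.5) probabilities at or below the observed probability = 0.774414.
Step 5: alpha = 0.05. fail to reject H0.

n_eff = 12, pos = 7, neg = 5, p = 0.774414, fail to reject H0.


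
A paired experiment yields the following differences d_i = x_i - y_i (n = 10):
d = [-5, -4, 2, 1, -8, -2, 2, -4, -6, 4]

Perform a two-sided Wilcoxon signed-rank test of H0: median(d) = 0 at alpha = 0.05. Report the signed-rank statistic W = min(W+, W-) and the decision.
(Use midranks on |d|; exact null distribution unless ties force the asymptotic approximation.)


Step 1: Drop any zero differences (none here) and take |d_i|.
|d| = [5, 4, 2, 1, 8, 2, 2, 4, 6, 4]
Step 2: Midrank |d_i| (ties get averaged ranks).
ranks: |5|->8, |4|->6, |2|->3, |1|->1, |8|->10, |2|->3, |2|->3, |4|->6, |6|->9, |4|->6
Step 3: Attach original signs; sum ranks with positive sign and with negative sign.
W+ = 3 + 1 + 3 + 6 = 13
W- = 8 + 6 + 10 + 3 + 6 + 9 = 42
(Check: W+ + W- = 55 should equal n(n+1)/2 = 55.)
Step 4: Test statistic W = min(W+, W-) = 13.
Step 5: Ties in |d|, so use the tie-corrected normal approximation.
        E[W] = n(n+1)/4 = 10*11/4 = 27.5.
        Tie groups: |d|=2 (t=3), |d|=4 (t=3); sum(t^3 - t) = 48.
        Var[W] = n(n+1)(2n+1)/24 - sum(t^3-t)/48 = 2310/24 - 48/48 = 95.25.
        z = (W - E[W]) / sqrt(Var[W]) = (13 - 27.5) / 9.7596 = -1.4857.
        Two-sided p = 2*Phi(z) = 0.137355.
Step 6: alpha = 0.05. fail to reject H0.

W+ = 13, W- = 42, W = min = 13, p = 0.137355, fail to reject H0.


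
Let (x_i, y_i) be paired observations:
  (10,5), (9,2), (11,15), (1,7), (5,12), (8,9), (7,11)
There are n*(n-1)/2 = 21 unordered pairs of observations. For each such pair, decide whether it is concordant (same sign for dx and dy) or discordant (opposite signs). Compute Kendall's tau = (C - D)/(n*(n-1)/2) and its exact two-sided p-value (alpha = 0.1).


Step 1: Enumerate the 21 unordered pairs (i,j) with i<j and classify each by sign(x_j-x_i) * sign(y_j-y_i).
  (1,2):dx=-1,dy=-3->C; (1,3):dx=+1,dy=+10->C; (1,4):dx=-9,dy=+2->D; (1,5):dx=-5,dy=+7->D
  (1,6):dx=-2,dy=+4->D; (1,7):dx=-3,dy=+6->D; (2,3):dx=+2,dy=+13->C; (2,4):dx=-8,dy=+5->D
  (2,5):dx=-4,dy=+10->D; (2,6):dx=-1,dy=+7->D; (2,7):dx=-2,dy=+9->D; (3,4):dx=-10,dy=-8->C
  (3,5):dx=-6,dy=-3->C; (3,6):dx=-3,dy=-6->C; (3,7):dx=-4,dy=-4->C; (4,5):dx=+4,dy=+5->C
  (4,6):dx=+7,dy=+2->C; (4,7):dx=+6,dy=+4->C; (5,6):dx=+3,dy=-3->D; (5,7):dx=+2,dy=-1->D
  (6,7):dx=-1,dy=+2->D
Step 2: C = 10, D = 11, total pairs = 21.
Step 3: tau = (C - D)/(n(n-1)/2) = (10 - 11)/21 = -0.047619.
Step 4: Exact two-sided p-value (enumerate n! = 5040 permutations of y under H0): p = 1.000000.
Step 5: alpha = 0.1. fail to reject H0.

tau_b = -0.0476 (C=10, D=11), p = 1.000000, fail to reject H0.


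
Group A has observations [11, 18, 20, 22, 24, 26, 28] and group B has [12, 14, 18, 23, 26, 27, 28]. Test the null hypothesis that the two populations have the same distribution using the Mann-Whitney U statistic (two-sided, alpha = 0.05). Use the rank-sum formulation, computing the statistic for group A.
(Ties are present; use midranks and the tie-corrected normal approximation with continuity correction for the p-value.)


Step 1: Combine and sort all 14 observations; assign midranks.
sorted (value, group): (11,X), (12,Y), (14,Y), (18,X), (18,Y), (20,X), (22,X), (23,Y), (24,X), (26,X), (26,Y), (27,Y), (28,X), (28,Y)
ranks: 11->1, 12->2, 14->3, 18->4.5, 18->4.5, 20->6, 22->7, 23->8, 24->9, 26->10.5, 26->10.5, 27->12, 28->13.5, 28->13.5
Step 2: Rank sum for X: R1 = 1 + 4.5 + 6 + 7 + 9 + 10.5 + 13.5 = 51.5.
Step 3: U_X = R1 - n1(n1+1)/2 = 51.5 - 7*8/2 = 51.5 - 28 = 23.5.
       U_Y = n1*n2 - U_X = 49 - 23.5 = 25.5.
Step 4: Ties are present, so use the tie-corrected normal approximation (with continuity correction) for the p-value.
Step 5: p-value = 0.948891; compare to alpha = 0.05. fail to reject H0.

U_X = 23.5, p = 0.948891, fail to reject H0 at alpha = 0.05.


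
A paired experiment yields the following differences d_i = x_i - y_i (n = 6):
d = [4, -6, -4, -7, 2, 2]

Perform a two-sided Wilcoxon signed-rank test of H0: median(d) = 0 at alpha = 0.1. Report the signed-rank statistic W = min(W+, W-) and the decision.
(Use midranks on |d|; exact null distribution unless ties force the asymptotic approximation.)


Step 1: Drop any zero differences (none here) and take |d_i|.
|d| = [4, 6, 4, 7, 2, 2]
Step 2: Midrank |d_i| (ties get averaged ranks).
ranks: |4|->3.5, |6|->5, |4|->3.5, |7|->6, |2|->1.5, |2|->1.5
Step 3: Attach original signs; sum ranks with positive sign and with negative sign.
W+ = 3.5 + 1.5 + 1.5 = 6.5
W- = 5 + 3.5 + 6 = 14.5
(Check: W+ + W- = 21 should equal n(n+1)/2 = 21.)
Step 4: Test statistic W = min(W+, W-) = 6.5.
Step 5: Ties in |d|, so use the tie-corrected normal approximation.
        E[W] = n(n+1)/4 = 6*7/4 = 10.5.
        Tie groups: |d|=2 (t=2), |d|=4 (t=2); sum(t^3 - t) = 12.
        Var[W] = n(n+1)(2n+1)/24 - sum(t^3-t)/48 = 546/24 - 12/48 = 22.5.
        z = (W - E[W]) / sqrt(Var[W]) = (6.5 - 10.5) / 4.7434 = -0.8433.
        Two-sided p = 2*Phi(z) = 0.399075.
Step 6: alpha = 0.1. fail to reject H0.

W+ = 6.5, W- = 14.5, W = min = 6.5, p = 0.399075, fail to reject H0.


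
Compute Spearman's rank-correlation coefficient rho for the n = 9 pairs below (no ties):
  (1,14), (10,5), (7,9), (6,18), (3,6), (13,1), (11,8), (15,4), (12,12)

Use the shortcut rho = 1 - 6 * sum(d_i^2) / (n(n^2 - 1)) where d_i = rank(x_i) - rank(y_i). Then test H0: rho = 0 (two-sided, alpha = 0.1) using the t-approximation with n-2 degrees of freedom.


Step 1: Rank x and y separately (midranks; no ties here).
rank(x): 1->1, 10->5, 7->4, 6->3, 3->2, 13->8, 11->6, 15->9, 12->7
rank(y): 14->8, 5->3, 9->6, 18->9, 6->4, 1->1, 8->5, 4->2, 12->7
Step 2: d_i = R_x(i) - R_y(i); compute d_i^2.
  (1-8)^2=49, (5-3)^2=4, (4-6)^2=4, (3-9)^2=36, (2-4)^2=4, (8-1)^2=49, (6-5)^2=1, (9-2)^2=49, (7-7)^2=0
sum(d^2) = 196.
Step 3: rho = 1 - 6*196 / (9*(9^2 - 1)) = 1 - 1176/720 = -0.633333.
Step 4: Under H0, t = rho * sqrt((n-2)/(1-rho^2)) = -2.1653 ~ t(7).
Step 5: Two-sided p-value from the t-distribution with 7 df = 0.067086.
Step 6: alpha = 0.1. reject H0.

rho = -0.6333, p = 0.067086, reject H0 at alpha = 0.1.


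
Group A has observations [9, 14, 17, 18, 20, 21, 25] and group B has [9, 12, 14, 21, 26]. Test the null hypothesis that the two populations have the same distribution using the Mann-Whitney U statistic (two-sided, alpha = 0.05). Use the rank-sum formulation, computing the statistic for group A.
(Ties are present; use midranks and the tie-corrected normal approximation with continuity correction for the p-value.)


Step 1: Combine and sort all 12 observations; assign midranks.
sorted (value, group): (9,X), (9,Y), (12,Y), (14,X), (14,Y), (17,X), (18,X), (20,X), (21,X), (21,Y), (25,X), (26,Y)
ranks: 9->1.5, 9->1.5, 12->3, 14->4.5, 14->4.5, 17->6, 18->7, 20->8, 21->9.5, 21->9.5, 25->11, 26->12
Step 2: Rank sum for X: R1 = 1.5 + 4.5 + 6 + 7 + 8 + 9.5 + 11 = 47.5.
Step 3: U_X = R1 - n1(n1+1)/2 = 47.5 - 7*8/2 = 47.5 - 28 = 19.5.
       U_Y = n1*n2 - U_X = 35 - 19.5 = 15.5.
Step 4: Ties are present, so use the tie-corrected normal approximation (with continuity correction) for the p-value.
Step 5: p-value = 0.806544; compare to alpha = 0.05. fail to reject H0.

U_X = 19.5, p = 0.806544, fail to reject H0 at alpha = 0.05.


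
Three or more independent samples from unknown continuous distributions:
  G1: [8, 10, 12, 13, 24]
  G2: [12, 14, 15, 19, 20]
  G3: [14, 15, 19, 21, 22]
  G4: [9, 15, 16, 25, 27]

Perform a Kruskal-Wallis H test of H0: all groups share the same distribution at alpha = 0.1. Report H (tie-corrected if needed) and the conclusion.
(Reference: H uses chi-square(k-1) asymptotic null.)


Step 1: Combine all N = 20 observations and assign midranks.
sorted (value, group, rank): (8,G1,1), (9,G4,2), (10,G1,3), (12,G1,4.5), (12,G2,4.5), (13,G1,6), (14,G2,7.5), (14,G3,7.5), (15,G2,10), (15,G3,10), (15,G4,10), (16,G4,12), (19,G2,13.5), (19,G3,13.5), (20,G2,15), (21,G3,16), (22,G3,17), (24,G1,18), (25,G4,19), (27,G4,20)
Step 2: Sum ranks within each group.
R_1 = 32.5 (n_1 = 5)
R_2 = 50.5 (n_2 = 5)
R_3 = 64 (n_3 = 5)
R_4 = 63 (n_4 = 5)
Step 3: H = 12/(N(N+1)) * sum(R_i^2/n_i) - 3(N+1)
     = 12/(20*21) * (32.5^2/5 + 50.5^2/5 + 64^2/5 + 63^2/5) - 3*21
     = 0.028571 * 2334.3 - 63
     = 3.694286.
Step 4: Ties present; correction factor C = 1 - 42/(20^3 - 20) = 0.994737. Corrected H = 3.694286 / 0.994737 = 3.713832.
Step 5: Under H0, H ~ chi^2(3); p-value = 0.294069.
Step 6: alpha = 0.1. fail to reject H0.

H = 3.7138, df = 3, p = 0.294069, fail to reject H0.


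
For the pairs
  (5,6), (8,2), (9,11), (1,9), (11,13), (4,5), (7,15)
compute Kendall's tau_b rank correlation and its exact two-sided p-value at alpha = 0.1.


Step 1: Enumerate the 21 unordered pairs (i,j) with i<j and classify each by sign(x_j-x_i) * sign(y_j-y_i).
  (1,2):dx=+3,dy=-4->D; (1,3):dx=+4,dy=+5->C; (1,4):dx=-4,dy=+3->D; (1,5):dx=+6,dy=+7->C
  (1,6):dx=-1,dy=-1->C; (1,7):dx=+2,dy=+9->C; (2,3):dx=+1,dy=+9->C; (2,4):dx=-7,dy=+7->D
  (2,5):dx=+3,dy=+11->C; (2,6):dx=-4,dy=+3->D; (2,7):dx=-1,dy=+13->D; (3,4):dx=-8,dy=-2->C
  (3,5):dx=+2,dy=+2->C; (3,6):dx=-5,dy=-6->C; (3,7):dx=-2,dy=+4->D; (4,5):dx=+10,dy=+4->C
  (4,6):dx=+3,dy=-4->D; (4,7):dx=+6,dy=+6->C; (5,6):dx=-7,dy=-8->C; (5,7):dx=-4,dy=+2->D
  (6,7):dx=+3,dy=+10->C
Step 2: C = 13, D = 8, total pairs = 21.
Step 3: tau = (C - D)/(n(n-1)/2) = (13 - 8)/21 = 0.238095.
Step 4: Exact two-sided p-value (enumerate n! = 5040 permutations of y under H0): p = 0.561905.
Step 5: alpha = 0.1. fail to reject H0.

tau_b = 0.2381 (C=13, D=8), p = 0.561905, fail to reject H0.


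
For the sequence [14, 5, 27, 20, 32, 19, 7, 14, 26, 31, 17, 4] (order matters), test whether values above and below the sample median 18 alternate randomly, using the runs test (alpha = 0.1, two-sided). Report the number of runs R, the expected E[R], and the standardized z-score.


Step 1: Compute median = 18; label A = above, B = below.
Labels in order: BBAAAABBAABB  (n_A = 6, n_B = 6)
Step 2: Count runs R = 5.
Step 3: Under H0 (random ordering), E[R] = 2*n_A*n_B/(n_A+n_B) + 1 = 2*6*6/12 + 1 = 7.0000.
        Var[R] = 2*n_A*n_B*(2*n_A*n_B - n_A - n_B) / ((n_A+n_B)^2 * (n_A+n_B-1)) = 4320/1584 = 2.7273.
        SD[R] = 1.6514.
Step 4: Continuity-corrected z = (R + 0.5 - E[R]) / SD[R] = (5 + 0.5 - 7.0000) / 1.6514 = -0.9083.
Step 5: Two-sided p-value via normal approximation = 2*(1 - Phi(|z|)) = 0.363722.
Step 6: alpha = 0.1. fail to reject H0.

R = 5, z = -0.9083, p = 0.363722, fail to reject H0.
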